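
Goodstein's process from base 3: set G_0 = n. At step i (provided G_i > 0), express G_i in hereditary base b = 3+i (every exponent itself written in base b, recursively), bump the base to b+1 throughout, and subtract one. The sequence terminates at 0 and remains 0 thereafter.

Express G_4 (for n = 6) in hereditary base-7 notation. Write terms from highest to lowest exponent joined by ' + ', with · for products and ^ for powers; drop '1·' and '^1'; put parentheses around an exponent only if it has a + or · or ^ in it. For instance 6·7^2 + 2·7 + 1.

7

G_0=6  [base 3] 2·3  →[3↦4]→  2·4 = 8  −1 ⇒ G_1=7
G_1=7  [base 4] 4 + 3  →[4↦5]→  5 + 3 = 8  −1 ⇒ G_2=7
G_2=7  [base 5] 5 + 2  →[5↦6]→  6 + 2 = 8  −1 ⇒ G_3=7
G_3=7  [base 6] 6 + 1  →[6↦7]→  7 + 1 = 8  −1 ⇒ G_4=7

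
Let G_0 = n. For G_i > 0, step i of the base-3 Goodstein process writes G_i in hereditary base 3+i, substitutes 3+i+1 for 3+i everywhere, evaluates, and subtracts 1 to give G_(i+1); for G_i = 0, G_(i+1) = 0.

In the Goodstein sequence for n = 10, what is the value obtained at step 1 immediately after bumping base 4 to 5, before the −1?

[0] 10 ≡ 3^2 + 1 (base 3). Lift 4: 17. −1: 16.
[1] 16 ≡ 4^2 (base 4). Lift 5: 25. −1: 24.

25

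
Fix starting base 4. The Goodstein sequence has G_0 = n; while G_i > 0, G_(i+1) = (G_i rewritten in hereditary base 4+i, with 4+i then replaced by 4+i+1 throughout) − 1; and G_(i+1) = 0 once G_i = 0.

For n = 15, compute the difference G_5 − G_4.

1

base 4: 15 = 3·4 + 3; at 5: 3·5 + 3 = 18; next = 17
base 5: 17 = 3·5 + 2; at 6: 3·6 + 2 = 20; next = 19
base 6: 19 = 3·6 + 1; at 7: 3·7 + 1 = 22; next = 21
base 7: 21 = 3·7; at 8: 3·8 = 24; next = 23
base 8: 23 = 2·8 + 7; at 9: 2·9 + 7 = 25; next = 24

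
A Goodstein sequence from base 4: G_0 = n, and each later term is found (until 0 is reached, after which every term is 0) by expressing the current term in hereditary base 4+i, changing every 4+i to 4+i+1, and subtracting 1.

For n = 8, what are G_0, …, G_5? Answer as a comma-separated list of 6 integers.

base 4: 8 = 2·4; at 5: 2·5 = 10; next = 9
base 5: 9 = 5 + 4; at 6: 6 + 4 = 10; next = 9
base 6: 9 = 6 + 3; at 7: 7 + 3 = 10; next = 9
base 7: 9 = 7 + 2; at 8: 8 + 2 = 10; next = 9
base 8: 9 = 8 + 1; at 9: 9 + 1 = 10; next = 9

8, 9, 9, 9, 9, 9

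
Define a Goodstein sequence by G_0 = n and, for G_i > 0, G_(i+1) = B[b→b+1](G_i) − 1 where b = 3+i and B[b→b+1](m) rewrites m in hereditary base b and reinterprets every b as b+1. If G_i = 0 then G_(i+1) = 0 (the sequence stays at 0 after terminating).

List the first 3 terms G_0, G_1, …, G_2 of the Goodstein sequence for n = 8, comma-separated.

i=0: 8 = 2·3 + 2 (b=3); 3→4: 2·4 + 2 = 10; 10−1 = 9
i=1: 9 = 2·4 + 1 (b=4); 4→5: 2·5 + 1 = 11; 11−1 = 10

8, 9, 10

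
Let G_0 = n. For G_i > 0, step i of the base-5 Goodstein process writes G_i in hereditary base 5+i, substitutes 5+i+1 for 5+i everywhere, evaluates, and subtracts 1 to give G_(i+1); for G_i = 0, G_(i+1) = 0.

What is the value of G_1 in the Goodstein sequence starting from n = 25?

25 —HB5→ 5^2 —bump→ 6^2 = 36 —(−1)→ 35
35 —HB6→ 5·6 + 5 —bump→ 5·7 + 5 = 40 —(−1)→ 39

35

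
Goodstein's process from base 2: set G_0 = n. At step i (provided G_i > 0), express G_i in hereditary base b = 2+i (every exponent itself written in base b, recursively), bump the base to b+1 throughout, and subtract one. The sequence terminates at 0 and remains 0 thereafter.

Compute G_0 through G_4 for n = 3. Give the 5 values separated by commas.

(0) 3|_2 = 2 + 1 ↦ 3 + 1|_3 = 4 ⇒ 3
(1) 3|_3 = 3 ↦ 4|_4 = 4 ⇒ 3
(2) 3|_4 = 3 ↦ 3|_5 = 3 ⇒ 2
(3) 2|_5 = 2 ↦ 2|_6 = 2 ⇒ 1

3, 3, 3, 2, 1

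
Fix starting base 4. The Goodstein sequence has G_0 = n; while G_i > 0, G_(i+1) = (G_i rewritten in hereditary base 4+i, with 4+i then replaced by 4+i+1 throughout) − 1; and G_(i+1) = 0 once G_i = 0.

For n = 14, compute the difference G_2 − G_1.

step 0: 14 = 3·4 + 2; sub 5 for 4: 3·5 + 2; = 17; G_1 = 17−1 = 16
step 1: 16 = 3·5 + 1; sub 6 for 5: 3·6 + 1; = 19; G_2 = 19−1 = 18

2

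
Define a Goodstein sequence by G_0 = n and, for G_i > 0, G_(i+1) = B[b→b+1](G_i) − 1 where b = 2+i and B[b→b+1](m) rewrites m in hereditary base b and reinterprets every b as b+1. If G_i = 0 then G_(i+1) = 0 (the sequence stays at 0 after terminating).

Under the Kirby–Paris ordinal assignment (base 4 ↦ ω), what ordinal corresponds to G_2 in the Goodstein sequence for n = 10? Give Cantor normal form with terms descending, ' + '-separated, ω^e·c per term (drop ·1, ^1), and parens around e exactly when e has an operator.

ω^(ω + 1) + 1

G_0 = 10. HB_2(10) = 2^(2 + 1) + 2. Bump = 84. G_1 = 83.
G_1 = 83. HB_3(83) = 3^(3 + 1) + 2. Bump = 1026. G_2 = 1025.
G_2 = 1025. HB_4(1025) = 4^(4 + 1) + 1. Bump = 15626. G_3 = 15625.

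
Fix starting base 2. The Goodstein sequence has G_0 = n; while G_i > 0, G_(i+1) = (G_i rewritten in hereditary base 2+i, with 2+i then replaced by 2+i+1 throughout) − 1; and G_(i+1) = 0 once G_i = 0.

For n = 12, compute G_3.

G_0=12  [base 2] 2^(2 + 1) + 2^2  →[2↦3]→  3^(3 + 1) + 3^3 = 108  −1 ⇒ G_1=107
G_1=107  [base 3] 3^(3 + 1) + 2·3^2 + 2·3 + 2  →[3↦4]→  4^(4 + 1) + 2·4^2 + 2·4 + 2 = 1066  −1 ⇒ G_2=1065
G_2=1065  [base 4] 4^(4 + 1) + 2·4^2 + 2·4 + 1  →[4↦5]→  5^(5 + 1) + 2·5^2 + 2·5 + 1 = 15686  −1 ⇒ G_3=15685
G_3=15685  [base 5] 5^(5 + 1) + 2·5^2 + 2·5  →[5↦6]→  6^(6 + 1) + 2·6^2 + 2·6 = 280020  −1 ⇒ G_4=280019

15685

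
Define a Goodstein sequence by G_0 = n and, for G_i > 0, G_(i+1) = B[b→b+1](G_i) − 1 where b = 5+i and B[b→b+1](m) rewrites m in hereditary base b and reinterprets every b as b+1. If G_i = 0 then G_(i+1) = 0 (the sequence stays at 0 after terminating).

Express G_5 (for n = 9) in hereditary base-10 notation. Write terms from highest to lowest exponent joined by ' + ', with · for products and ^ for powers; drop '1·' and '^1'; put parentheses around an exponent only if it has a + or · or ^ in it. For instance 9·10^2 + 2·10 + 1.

G_0 = 9. HB_5(9) = 5 + 4. Bump = 10. G_1 = 9.
G_1 = 9. HB_6(9) = 6 + 3. Bump = 10. G_2 = 9.
G_2 = 9. HB_7(9) = 7 + 2. Bump = 10. G_3 = 9.
G_3 = 9. HB_8(9) = 8 + 1. Bump = 10. G_4 = 9.
G_4 = 9. HB_9(9) = 9. Bump = 10. G_5 = 9.
G_5 = 9. HB_10(9) = 9. Bump = 9. G_6 = 8.

9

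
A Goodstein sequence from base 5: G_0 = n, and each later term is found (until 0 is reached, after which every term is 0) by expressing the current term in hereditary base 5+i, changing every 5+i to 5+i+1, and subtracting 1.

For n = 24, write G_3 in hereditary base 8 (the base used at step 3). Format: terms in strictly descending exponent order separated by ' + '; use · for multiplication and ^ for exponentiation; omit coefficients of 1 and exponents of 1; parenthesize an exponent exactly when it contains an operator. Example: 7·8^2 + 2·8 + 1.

i=0: 24 = 4·5 + 4 (b=5); 5→6: 4·6 + 4 = 28; 28−1 = 27
i=1: 27 = 4·6 + 3 (b=6); 6→7: 4·7 + 3 = 31; 31−1 = 30
i=2: 30 = 4·7 + 2 (b=7); 7→8: 4·8 + 2 = 34; 34−1 = 33
i=3: 33 = 4·8 + 1 (b=8); 8→9: 4·9 + 1 = 37; 37−1 = 36

4·8 + 1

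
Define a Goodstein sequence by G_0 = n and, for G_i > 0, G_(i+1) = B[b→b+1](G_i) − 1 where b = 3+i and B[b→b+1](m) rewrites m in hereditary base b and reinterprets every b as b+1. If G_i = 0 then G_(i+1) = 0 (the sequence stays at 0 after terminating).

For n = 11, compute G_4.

step 0: 11 = 3^2 + 2; sub 4 for 3: 4^2 + 2; = 18; G_1 = 18−1 = 17
step 1: 17 = 4^2 + 1; sub 5 for 4: 5^2 + 1; = 26; G_2 = 26−1 = 25
step 2: 25 = 5^2; sub 6 for 5: 6^2; = 36; G_3 = 36−1 = 35
step 3: 35 = 5·6 + 5; sub 7 for 6: 5·7 + 5; = 40; G_4 = 40−1 = 39
step 4: 39 = 5·7 + 4; sub 8 for 7: 5·8 + 4; = 44; G_5 = 44−1 = 43

39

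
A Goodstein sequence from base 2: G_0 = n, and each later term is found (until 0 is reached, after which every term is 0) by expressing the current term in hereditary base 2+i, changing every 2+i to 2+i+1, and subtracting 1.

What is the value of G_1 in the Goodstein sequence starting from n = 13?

108

G_0 = 13. HB_2(13) = 2^(2 + 1) + 2^2 + 1. Bump = 109. G_1 = 108.
G_1 = 108. HB_3(108) = 3^(3 + 1) + 3^3. Bump = 1280. G_2 = 1279.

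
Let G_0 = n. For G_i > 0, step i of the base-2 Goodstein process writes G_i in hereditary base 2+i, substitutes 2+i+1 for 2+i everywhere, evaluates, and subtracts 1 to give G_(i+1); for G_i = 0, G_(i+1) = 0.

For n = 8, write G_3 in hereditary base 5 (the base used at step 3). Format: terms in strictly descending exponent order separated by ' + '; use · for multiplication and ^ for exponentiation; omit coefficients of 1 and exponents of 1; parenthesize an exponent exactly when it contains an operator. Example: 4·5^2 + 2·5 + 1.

2·5^5 + 2·5^2 + 2·5

i=0: 8 = 2^(2 + 1) (b=2); 2→3: 3^(3 + 1) = 81; 81−1 = 80
i=1: 80 = 2·3^3 + 2·3^2 + 2·3 + 2 (b=3); 3→4: 2·4^4 + 2·4^2 + 2·4 + 2 = 554; 554−1 = 553
i=2: 553 = 2·4^4 + 2·4^2 + 2·4 + 1 (b=4); 4→5: 2·5^5 + 2·5^2 + 2·5 + 1 = 6311; 6311−1 = 6310
i=3: 6310 = 2·5^5 + 2·5^2 + 2·5 (b=5); 5→6: 2·6^6 + 2·6^2 + 2·6 = 93396; 93396−1 = 93395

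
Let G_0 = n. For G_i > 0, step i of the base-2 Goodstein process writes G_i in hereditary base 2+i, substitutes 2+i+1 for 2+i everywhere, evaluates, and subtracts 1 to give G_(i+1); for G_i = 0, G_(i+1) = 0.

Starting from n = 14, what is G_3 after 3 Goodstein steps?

G_0 = 14. HB_2(14) = 2^(2 + 1) + 2^2 + 2. Bump = 111. G_1 = 110.
G_1 = 110. HB_3(110) = 3^(3 + 1) + 3^3 + 2. Bump = 1282. G_2 = 1281.
G_2 = 1281. HB_4(1281) = 4^(4 + 1) + 4^4 + 1. Bump = 18751. G_3 = 18750.
G_3 = 18750. HB_5(18750) = 5^(5 + 1) + 5^5. Bump = 326592. G_4 = 326591.

18750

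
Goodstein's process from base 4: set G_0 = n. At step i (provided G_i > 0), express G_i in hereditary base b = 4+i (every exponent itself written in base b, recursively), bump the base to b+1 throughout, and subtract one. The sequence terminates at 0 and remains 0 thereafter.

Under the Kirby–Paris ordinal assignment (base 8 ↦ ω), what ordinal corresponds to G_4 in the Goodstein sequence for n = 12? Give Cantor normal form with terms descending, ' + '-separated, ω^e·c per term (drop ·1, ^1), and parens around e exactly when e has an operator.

step 0: 12 = 3·4; sub 5 for 4: 3·5; = 15; G_1 = 15−1 = 14
step 1: 14 = 2·5 + 4; sub 6 for 5: 2·6 + 4; = 16; G_2 = 16−1 = 15
step 2: 15 = 2·6 + 3; sub 7 for 6: 2·7 + 3; = 17; G_3 = 17−1 = 16
step 3: 16 = 2·7 + 2; sub 8 for 7: 2·8 + 2; = 18; G_4 = 18−1 = 17
step 4: 17 = 2·8 + 1; sub 9 for 8: 2·9 + 1; = 19; G_5 = 19−1 = 18

ω·2 + 1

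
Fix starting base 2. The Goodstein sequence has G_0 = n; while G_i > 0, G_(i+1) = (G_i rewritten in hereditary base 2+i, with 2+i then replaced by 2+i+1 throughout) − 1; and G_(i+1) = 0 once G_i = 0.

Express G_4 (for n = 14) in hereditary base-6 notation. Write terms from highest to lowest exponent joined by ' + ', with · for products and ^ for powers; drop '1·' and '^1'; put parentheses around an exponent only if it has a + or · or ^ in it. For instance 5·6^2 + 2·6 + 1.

6^(6 + 1) + 5·6^5 + 5·6^4 + 5·6^3 + 5·6^2 + 5·6 + 5

G_0=14  [base 2] 2^(2 + 1) + 2^2 + 2  →[2↦3]→  3^(3 + 1) + 3^3 + 3 = 111  −1 ⇒ G_1=110
G_1=110  [base 3] 3^(3 + 1) + 3^3 + 2  →[3↦4]→  4^(4 + 1) + 4^4 + 2 = 1282  −1 ⇒ G_2=1281
G_2=1281  [base 4] 4^(4 + 1) + 4^4 + 1  →[4↦5]→  5^(5 + 1) + 5^5 + 1 = 18751  −1 ⇒ G_3=18750
G_3=18750  [base 5] 5^(5 + 1) + 5^5  →[5↦6]→  6^(6 + 1) + 6^6 = 326592  −1 ⇒ G_4=326591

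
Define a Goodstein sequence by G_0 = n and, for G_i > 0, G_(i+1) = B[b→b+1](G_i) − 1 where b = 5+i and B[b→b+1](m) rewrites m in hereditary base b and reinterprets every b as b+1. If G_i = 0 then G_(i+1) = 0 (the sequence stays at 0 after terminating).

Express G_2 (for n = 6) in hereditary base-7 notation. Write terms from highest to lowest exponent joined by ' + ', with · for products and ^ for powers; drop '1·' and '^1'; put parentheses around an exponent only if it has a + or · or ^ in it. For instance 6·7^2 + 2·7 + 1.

6

[0] 6 ≡ 5 + 1 (base 5). Lift 6: 7. −1: 6.
[1] 6 ≡ 6 (base 6). Lift 7: 7. −1: 6.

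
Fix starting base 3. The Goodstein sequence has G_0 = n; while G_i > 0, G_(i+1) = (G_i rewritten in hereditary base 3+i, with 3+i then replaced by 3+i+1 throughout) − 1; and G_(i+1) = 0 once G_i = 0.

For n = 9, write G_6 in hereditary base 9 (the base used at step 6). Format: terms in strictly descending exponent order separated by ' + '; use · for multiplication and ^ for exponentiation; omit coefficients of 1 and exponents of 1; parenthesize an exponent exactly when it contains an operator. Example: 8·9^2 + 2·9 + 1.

G_0 = 9. HB_3(9) = 3^2. Bump = 16. G_1 = 15.
G_1 = 15. HB_4(15) = 3·4 + 3. Bump = 18. G_2 = 17.
G_2 = 17. HB_5(17) = 3·5 + 2. Bump = 20. G_3 = 19.
G_3 = 19. HB_6(19) = 3·6 + 1. Bump = 22. G_4 = 21.
G_4 = 21. HB_7(21) = 3·7. Bump = 24. G_5 = 23.
G_5 = 23. HB_8(23) = 2·8 + 7. Bump = 25. G_6 = 24.
G_6 = 24. HB_9(24) = 2·9 + 6. Bump = 26. G_7 = 25.

2·9 + 6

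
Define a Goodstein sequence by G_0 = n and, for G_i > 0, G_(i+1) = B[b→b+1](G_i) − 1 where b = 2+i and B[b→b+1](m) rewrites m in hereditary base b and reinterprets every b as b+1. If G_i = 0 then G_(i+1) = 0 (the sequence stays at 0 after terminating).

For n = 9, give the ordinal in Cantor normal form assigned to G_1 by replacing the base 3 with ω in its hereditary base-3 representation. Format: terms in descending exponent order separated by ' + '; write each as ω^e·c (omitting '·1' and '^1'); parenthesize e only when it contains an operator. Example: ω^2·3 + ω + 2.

(0) 9|_2 = 2^(2 + 1) + 1 ↦ 3^(3 + 1) + 1|_3 = 82 ⇒ 81
(1) 81|_3 = 3^(3 + 1) ↦ 4^(4 + 1)|_4 = 1024 ⇒ 1023

ω^(ω + 1)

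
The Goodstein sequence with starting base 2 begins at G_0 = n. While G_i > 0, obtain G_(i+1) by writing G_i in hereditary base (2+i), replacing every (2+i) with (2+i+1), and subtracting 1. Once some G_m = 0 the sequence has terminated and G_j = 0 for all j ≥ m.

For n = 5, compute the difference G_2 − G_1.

G_0 = 5. HB_2(5) = 2^2 + 1. Bump = 28. G_1 = 27.
G_1 = 27. HB_3(27) = 3^3. Bump = 256. G_2 = 255.

228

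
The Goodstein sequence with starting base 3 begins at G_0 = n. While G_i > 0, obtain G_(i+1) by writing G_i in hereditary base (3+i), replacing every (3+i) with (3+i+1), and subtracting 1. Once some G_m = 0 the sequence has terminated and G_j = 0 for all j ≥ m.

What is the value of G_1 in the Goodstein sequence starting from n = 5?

(0) 5|_3 = 3 + 2 ↦ 4 + 2|_4 = 6 ⇒ 5
(1) 5|_4 = 4 + 1 ↦ 5 + 1|_5 = 6 ⇒ 5

5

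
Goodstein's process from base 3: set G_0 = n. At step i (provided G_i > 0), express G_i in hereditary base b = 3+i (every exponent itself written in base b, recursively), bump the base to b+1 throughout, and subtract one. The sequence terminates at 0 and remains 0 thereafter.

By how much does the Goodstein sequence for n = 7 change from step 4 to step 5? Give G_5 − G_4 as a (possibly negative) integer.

base 3: 7 = 2·3 + 1; at 4: 2·4 + 1 = 9; next = 8
base 4: 8 = 2·4; at 5: 2·5 = 10; next = 9
base 5: 9 = 5 + 4; at 6: 6 + 4 = 10; next = 9
base 6: 9 = 6 + 3; at 7: 7 + 3 = 10; next = 9
base 7: 9 = 7 + 2; at 8: 8 + 2 = 10; next = 9

0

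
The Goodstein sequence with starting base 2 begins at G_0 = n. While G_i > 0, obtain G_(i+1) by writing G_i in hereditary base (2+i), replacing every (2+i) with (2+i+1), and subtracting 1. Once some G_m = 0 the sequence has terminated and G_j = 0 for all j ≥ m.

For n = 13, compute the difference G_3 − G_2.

14813

13 —HB2→ 2^(2 + 1) + 2^2 + 1 —bump→ 3^(3 + 1) + 3^3 + 1 = 109 —(−1)→ 108
108 —HB3→ 3^(3 + 1) + 3^3 —bump→ 4^(4 + 1) + 4^4 = 1280 —(−1)→ 1279
1279 —HB4→ 4^(4 + 1) + 3·4^3 + 3·4^2 + 3·4 + 3 —bump→ 5^(5 + 1) + 3·5^3 + 3·5^2 + 3·5 + 3 = 16093 —(−1)→ 16092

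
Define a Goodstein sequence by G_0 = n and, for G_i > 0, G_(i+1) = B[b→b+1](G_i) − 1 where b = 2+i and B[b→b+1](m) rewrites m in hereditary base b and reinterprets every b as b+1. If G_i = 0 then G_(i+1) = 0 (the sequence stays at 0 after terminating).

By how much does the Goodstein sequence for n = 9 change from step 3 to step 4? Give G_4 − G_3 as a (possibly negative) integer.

i=0: 9 = 2^(2 + 1) + 1 (b=2); 2→3: 3^(3 + 1) + 1 = 82; 82−1 = 81
i=1: 81 = 3^(3 + 1) (b=3); 3→4: 4^(4 + 1) = 1024; 1024−1 = 1023
i=2: 1023 = 3·4^4 + 3·4^3 + 3·4^2 + 3·4 + 3 (b=4); 4→5: 3·5^5 + 3·5^3 + 3·5^2 + 3·5 + 3 = 9843; 9843−1 = 9842
i=3: 9842 = 3·5^5 + 3·5^3 + 3·5^2 + 3·5 + 2 (b=5); 5→6: 3·6^6 + 3·6^3 + 3·6^2 + 3·6 + 2 = 140744; 140744−1 = 140743

130901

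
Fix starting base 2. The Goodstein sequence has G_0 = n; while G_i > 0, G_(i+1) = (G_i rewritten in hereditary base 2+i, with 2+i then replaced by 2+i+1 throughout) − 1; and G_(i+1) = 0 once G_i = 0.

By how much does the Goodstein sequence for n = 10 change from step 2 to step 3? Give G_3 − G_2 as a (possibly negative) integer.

i=0: 10 = 2^(2 + 1) + 2 (b=2); 2→3: 3^(3 + 1) + 3 = 84; 84−1 = 83
i=1: 83 = 3^(3 + 1) + 2 (b=3); 3→4: 4^(4 + 1) + 2 = 1026; 1026−1 = 1025
i=2: 1025 = 4^(4 + 1) + 1 (b=4); 4→5: 5^(5 + 1) + 1 = 15626; 15626−1 = 15625

14600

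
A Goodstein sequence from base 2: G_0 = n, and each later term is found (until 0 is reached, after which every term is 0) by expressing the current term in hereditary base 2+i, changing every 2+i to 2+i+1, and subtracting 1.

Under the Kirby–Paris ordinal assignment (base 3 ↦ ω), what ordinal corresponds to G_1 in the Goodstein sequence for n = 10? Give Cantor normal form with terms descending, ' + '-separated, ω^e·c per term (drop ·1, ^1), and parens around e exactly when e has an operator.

ω^(ω + 1) + 2

i=0: 10 = 2^(2 + 1) + 2 (b=2); 2→3: 3^(3 + 1) + 3 = 84; 84−1 = 83
i=1: 83 = 3^(3 + 1) + 2 (b=3); 3→4: 4^(4 + 1) + 2 = 1026; 1026−1 = 1025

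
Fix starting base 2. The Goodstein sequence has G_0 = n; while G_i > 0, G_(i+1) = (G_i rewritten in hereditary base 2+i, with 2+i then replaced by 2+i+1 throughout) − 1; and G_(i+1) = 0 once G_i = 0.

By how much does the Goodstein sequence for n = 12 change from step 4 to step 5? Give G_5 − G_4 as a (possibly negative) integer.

G_0=12  [base 2] 2^(2 + 1) + 2^2  →[2↦3]→  3^(3 + 1) + 3^3 = 108  −1 ⇒ G_1=107
G_1=107  [base 3] 3^(3 + 1) + 2·3^2 + 2·3 + 2  →[3↦4]→  4^(4 + 1) + 2·4^2 + 2·4 + 2 = 1066  −1 ⇒ G_2=1065
G_2=1065  [base 4] 4^(4 + 1) + 2·4^2 + 2·4 + 1  →[4↦5]→  5^(5 + 1) + 2·5^2 + 2·5 + 1 = 15686  −1 ⇒ G_3=15685
G_3=15685  [base 5] 5^(5 + 1) + 2·5^2 + 2·5  →[5↦6]→  6^(6 + 1) + 2·6^2 + 2·6 = 280020  −1 ⇒ G_4=280019
G_4=280019  [base 6] 6^(6 + 1) + 2·6^2 + 6 + 5  →[6↦7]→  7^(7 + 1) + 2·7^2 + 7 + 5 = 5764911  −1 ⇒ G_5=5764910

5484891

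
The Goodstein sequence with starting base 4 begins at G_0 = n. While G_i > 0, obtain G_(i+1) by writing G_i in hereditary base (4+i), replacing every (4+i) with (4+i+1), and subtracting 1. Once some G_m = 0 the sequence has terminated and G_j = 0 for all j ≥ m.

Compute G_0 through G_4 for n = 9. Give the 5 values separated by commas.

9, 10, 11, 11, 11

base 4: 9 = 2·4 + 1; at 5: 2·5 + 1 = 11; next = 10
base 5: 10 = 2·5; at 6: 2·6 = 12; next = 11
base 6: 11 = 6 + 5; at 7: 7 + 5 = 12; next = 11
base 7: 11 = 7 + 4; at 8: 8 + 4 = 12; next = 11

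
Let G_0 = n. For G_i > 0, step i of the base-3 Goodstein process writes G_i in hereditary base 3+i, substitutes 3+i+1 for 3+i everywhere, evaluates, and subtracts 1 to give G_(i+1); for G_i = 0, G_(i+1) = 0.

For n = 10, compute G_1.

base 3: 10 = 3^2 + 1; at 4: 4^2 + 1 = 17; next = 16
base 4: 16 = 4^2; at 5: 5^2 = 25; next = 24

16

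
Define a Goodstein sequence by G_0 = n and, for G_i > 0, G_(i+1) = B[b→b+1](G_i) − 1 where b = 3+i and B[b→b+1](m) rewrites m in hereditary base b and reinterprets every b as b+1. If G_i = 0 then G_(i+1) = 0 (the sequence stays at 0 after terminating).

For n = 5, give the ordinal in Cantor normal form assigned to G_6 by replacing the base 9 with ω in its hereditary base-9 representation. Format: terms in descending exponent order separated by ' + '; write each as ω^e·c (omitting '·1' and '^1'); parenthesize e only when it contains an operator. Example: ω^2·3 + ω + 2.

base 3: 5 = 3 + 2; at 4: 4 + 2 = 6; next = 5
base 4: 5 = 4 + 1; at 5: 5 + 1 = 6; next = 5
base 5: 5 = 5; at 6: 6 = 6; next = 5
base 6: 5 = 5; at 7: 5 = 5; next = 4
base 7: 4 = 4; at 8: 4 = 4; next = 3
base 8: 3 = 3; at 9: 3 = 3; next = 2
base 9: 2 = 2; at 10: 2 = 2; next = 1

2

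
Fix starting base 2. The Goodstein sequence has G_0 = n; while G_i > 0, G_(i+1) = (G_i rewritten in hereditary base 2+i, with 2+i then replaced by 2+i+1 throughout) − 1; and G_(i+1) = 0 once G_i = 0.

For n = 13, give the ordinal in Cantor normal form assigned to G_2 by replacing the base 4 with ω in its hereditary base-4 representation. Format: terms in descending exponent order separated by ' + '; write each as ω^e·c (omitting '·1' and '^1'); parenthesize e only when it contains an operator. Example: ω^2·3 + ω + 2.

G_0 = 13. HB_2(13) = 2^(2 + 1) + 2^2 + 1. Bump = 109. G_1 = 108.
G_1 = 108. HB_3(108) = 3^(3 + 1) + 3^3. Bump = 1280. G_2 = 1279.
G_2 = 1279. HB_4(1279) = 4^(4 + 1) + 3·4^3 + 3·4^2 + 3·4 + 3. Bump = 16093. G_3 = 16092.

ω^(ω + 1) + ω^3·3 + ω^2·3 + ω·3 + 3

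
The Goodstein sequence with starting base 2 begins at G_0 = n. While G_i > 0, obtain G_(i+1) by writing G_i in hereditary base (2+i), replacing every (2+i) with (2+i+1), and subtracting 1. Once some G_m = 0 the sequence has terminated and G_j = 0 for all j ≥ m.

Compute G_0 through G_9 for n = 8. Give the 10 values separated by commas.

8, 80, 553, 6310, 93395, 1647195, 33554571, 774841151, 20000000211, 570623341475

G_0=8  [base 2] 2^(2 + 1)  →[2↦3]→  3^(3 + 1) = 81  −1 ⇒ G_1=80
G_1=80  [base 3] 2·3^3 + 2·3^2 + 2·3 + 2  →[3↦4]→  2·4^4 + 2·4^2 + 2·4 + 2 = 554  −1 ⇒ G_2=553
G_2=553  [base 4] 2·4^4 + 2·4^2 + 2·4 + 1  →[4↦5]→  2·5^5 + 2·5^2 + 2·5 + 1 = 6311  −1 ⇒ G_3=6310
G_3=6310  [base 5] 2·5^5 + 2·5^2 + 2·5  →[5↦6]→  2·6^6 + 2·6^2 + 2·6 = 93396  −1 ⇒ G_4=93395
G_4=93395  [base 6] 2·6^6 + 2·6^2 + 6 + 5  →[6↦7]→  2·7^7 + 2·7^2 + 7 + 5 = 1647196  −1 ⇒ G_5=1647195
G_5=1647195  [base 7] 2·7^7 + 2·7^2 + 7 + 4  →[7↦8]→  2·8^8 + 2·8^2 + 8 + 4 = 33554572  −1 ⇒ G_6=33554571
G_6=33554571  [base 8] 2·8^8 + 2·8^2 + 8 + 3  →[8↦9]→  2·9^9 + 2·9^2 + 9 + 3 = 774841152  −1 ⇒ G_7=774841151
G_7=774841151  [base 9] 2·9^9 + 2·9^2 + 9 + 2  →[9↦10]→  2·10^10 + 2·10^2 + 10 + 2 = 20000000212  −1 ⇒ G_8=20000000211
G_8=20000000211  [base 10] 2·10^10 + 2·10^2 + 10 + 1  →[10↦11]→  2·11^11 + 2·11^2 + 11 + 1 = 570623341476  −1 ⇒ G_9=570623341475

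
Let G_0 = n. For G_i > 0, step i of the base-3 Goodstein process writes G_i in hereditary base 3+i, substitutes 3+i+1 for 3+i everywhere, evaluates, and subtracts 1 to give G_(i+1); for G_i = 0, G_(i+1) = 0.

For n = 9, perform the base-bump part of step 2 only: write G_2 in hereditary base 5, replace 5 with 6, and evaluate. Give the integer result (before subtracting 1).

base 3: 9 = 3^2; at 4: 4^2 = 16; next = 15
base 4: 15 = 3·4 + 3; at 5: 3·5 + 3 = 18; next = 17
base 5: 17 = 3·5 + 2; at 6: 3·6 + 2 = 20; next = 19

20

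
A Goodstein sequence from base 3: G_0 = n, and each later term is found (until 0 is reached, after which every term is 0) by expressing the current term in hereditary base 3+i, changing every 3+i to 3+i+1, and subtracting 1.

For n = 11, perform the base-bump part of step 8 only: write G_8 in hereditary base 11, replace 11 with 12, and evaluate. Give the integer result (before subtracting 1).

60

step 0: 11 = 3^2 + 2; sub 4 for 3: 4^2 + 2; = 18; G_1 = 18−1 = 17
step 1: 17 = 4^2 + 1; sub 5 for 4: 5^2 + 1; = 26; G_2 = 26−1 = 25
step 2: 25 = 5^2; sub 6 for 5: 6^2; = 36; G_3 = 36−1 = 35
step 3: 35 = 5·6 + 5; sub 7 for 6: 5·7 + 5; = 40; G_4 = 40−1 = 39
step 4: 39 = 5·7 + 4; sub 8 for 7: 5·8 + 4; = 44; G_5 = 44−1 = 43
step 5: 43 = 5·8 + 3; sub 9 for 8: 5·9 + 3; = 48; G_6 = 48−1 = 47
step 6: 47 = 5·9 + 2; sub 10 for 9: 5·10 + 2; = 52; G_7 = 52−1 = 51
step 7: 51 = 5·10 + 1; sub 11 for 10: 5·11 + 1; = 56; G_8 = 56−1 = 55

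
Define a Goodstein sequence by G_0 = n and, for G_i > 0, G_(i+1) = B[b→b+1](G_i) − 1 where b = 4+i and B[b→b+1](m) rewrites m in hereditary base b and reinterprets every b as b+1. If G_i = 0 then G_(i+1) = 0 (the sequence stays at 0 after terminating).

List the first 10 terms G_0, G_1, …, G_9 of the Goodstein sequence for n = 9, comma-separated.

step 0: 9 = 2·4 + 1; sub 5 for 4: 2·5 + 1; = 11; G_1 = 11−1 = 10
step 1: 10 = 2·5; sub 6 for 5: 2·6; = 12; G_2 = 12−1 = 11
step 2: 11 = 6 + 5; sub 7 for 6: 7 + 5; = 12; G_3 = 12−1 = 11
step 3: 11 = 7 + 4; sub 8 for 7: 8 + 4; = 12; G_4 = 12−1 = 11
step 4: 11 = 8 + 3; sub 9 for 8: 9 + 3; = 12; G_5 = 12−1 = 11
step 5: 11 = 9 + 2; sub 10 for 9: 10 + 2; = 12; G_6 = 12−1 = 11
step 6: 11 = 10 + 1; sub 11 for 10: 11 + 1; = 12; G_7 = 12−1 = 11
step 7: 11 = 11; sub 12 for 11: 12; = 12; G_8 = 12−1 = 11
step 8: 11 = 11; sub 13 for 12: 11; = 11; G_9 = 11−1 = 10

9, 10, 11, 11, 11, 11, 11, 11, 11, 10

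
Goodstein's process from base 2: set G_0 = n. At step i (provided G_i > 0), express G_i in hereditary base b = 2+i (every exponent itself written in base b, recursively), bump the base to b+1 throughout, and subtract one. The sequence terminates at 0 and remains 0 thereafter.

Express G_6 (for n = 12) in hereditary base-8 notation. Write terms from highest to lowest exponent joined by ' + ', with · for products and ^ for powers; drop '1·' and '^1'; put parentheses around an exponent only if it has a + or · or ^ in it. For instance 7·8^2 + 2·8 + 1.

8^(8 + 1) + 2·8^2 + 8 + 3

12 —HB2→ 2^(2 + 1) + 2^2 —bump→ 3^(3 + 1) + 3^3 = 108 —(−1)→ 107
107 —HB3→ 3^(3 + 1) + 2·3^2 + 2·3 + 2 —bump→ 4^(4 + 1) + 2·4^2 + 2·4 + 2 = 1066 —(−1)→ 1065
1065 —HB4→ 4^(4 + 1) + 2·4^2 + 2·4 + 1 —bump→ 5^(5 + 1) + 2·5^2 + 2·5 + 1 = 15686 —(−1)→ 15685
15685 —HB5→ 5^(5 + 1) + 2·5^2 + 2·5 —bump→ 6^(6 + 1) + 2·6^2 + 2·6 = 280020 —(−1)→ 280019
280019 —HB6→ 6^(6 + 1) + 2·6^2 + 6 + 5 —bump→ 7^(7 + 1) + 2·7^2 + 7 + 5 = 5764911 —(−1)→ 5764910
5764910 —HB7→ 7^(7 + 1) + 2·7^2 + 7 + 4 —bump→ 8^(8 + 1) + 2·8^2 + 8 + 4 = 134217868 —(−1)→ 134217867
134217867 —HB8→ 8^(8 + 1) + 2·8^2 + 8 + 3 —bump→ 9^(9 + 1) + 2·9^2 + 9 + 3 = 3486784575 —(−1)→ 3486784574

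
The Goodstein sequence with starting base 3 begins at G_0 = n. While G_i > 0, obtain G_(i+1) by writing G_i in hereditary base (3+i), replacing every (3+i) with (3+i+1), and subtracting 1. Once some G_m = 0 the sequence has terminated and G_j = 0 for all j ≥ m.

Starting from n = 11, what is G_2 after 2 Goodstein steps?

25

base 3: 11 = 3^2 + 2; at 4: 4^2 + 2 = 18; next = 17
base 4: 17 = 4^2 + 1; at 5: 5^2 + 1 = 26; next = 25
base 5: 25 = 5^2; at 6: 6^2 = 36; next = 35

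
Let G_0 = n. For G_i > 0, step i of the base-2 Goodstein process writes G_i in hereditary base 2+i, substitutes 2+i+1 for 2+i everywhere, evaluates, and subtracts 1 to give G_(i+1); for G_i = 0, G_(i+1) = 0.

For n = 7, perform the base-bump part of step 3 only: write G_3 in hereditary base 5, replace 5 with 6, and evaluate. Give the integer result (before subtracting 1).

step 0: 7 = 2^2 + 2 + 1; sub 3 for 2: 3^3 + 3 + 1; = 31; G_1 = 31−1 = 30
step 1: 30 = 3^3 + 3; sub 4 for 3: 4^4 + 4; = 260; G_2 = 260−1 = 259
step 2: 259 = 4^4 + 3; sub 5 for 4: 5^5 + 3; = 3128; G_3 = 3128−1 = 3127
step 3: 3127 = 5^5 + 2; sub 6 for 5: 6^6 + 2; = 46658; G_4 = 46658−1 = 46657

46658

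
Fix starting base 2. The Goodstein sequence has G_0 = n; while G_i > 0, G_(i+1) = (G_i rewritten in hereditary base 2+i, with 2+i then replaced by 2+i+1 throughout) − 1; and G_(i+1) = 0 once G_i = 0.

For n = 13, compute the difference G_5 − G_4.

5485287

13 —HB2→ 2^(2 + 1) + 2^2 + 1 —bump→ 3^(3 + 1) + 3^3 + 1 = 109 —(−1)→ 108
108 —HB3→ 3^(3 + 1) + 3^3 —bump→ 4^(4 + 1) + 4^4 = 1280 —(−1)→ 1279
1279 —HB4→ 4^(4 + 1) + 3·4^3 + 3·4^2 + 3·4 + 3 —bump→ 5^(5 + 1) + 3·5^3 + 3·5^2 + 3·5 + 3 = 16093 —(−1)→ 16092
16092 —HB5→ 5^(5 + 1) + 3·5^3 + 3·5^2 + 3·5 + 2 —bump→ 6^(6 + 1) + 3·6^3 + 3·6^2 + 3·6 + 2 = 280712 —(−1)→ 280711
280711 —HB6→ 6^(6 + 1) + 3·6^3 + 3·6^2 + 3·6 + 1 —bump→ 7^(7 + 1) + 3·7^3 + 3·7^2 + 3·7 + 1 = 5765999 —(−1)→ 5765998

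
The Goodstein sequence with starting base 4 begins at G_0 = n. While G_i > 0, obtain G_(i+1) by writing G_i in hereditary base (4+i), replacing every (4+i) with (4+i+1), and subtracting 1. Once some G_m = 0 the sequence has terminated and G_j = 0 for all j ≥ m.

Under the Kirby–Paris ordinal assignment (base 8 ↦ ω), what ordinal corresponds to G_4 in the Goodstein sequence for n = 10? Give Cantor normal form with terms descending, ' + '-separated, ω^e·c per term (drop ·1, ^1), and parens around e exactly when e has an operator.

[0] 10 ≡ 2·4 + 2 (base 4). Lift 5: 12. −1: 11.
[1] 11 ≡ 2·5 + 1 (base 5). Lift 6: 13. −1: 12.
[2] 12 ≡ 2·6 (base 6). Lift 7: 14. −1: 13.
[3] 13 ≡ 7 + 6 (base 7). Lift 8: 14. −1: 13.

ω + 5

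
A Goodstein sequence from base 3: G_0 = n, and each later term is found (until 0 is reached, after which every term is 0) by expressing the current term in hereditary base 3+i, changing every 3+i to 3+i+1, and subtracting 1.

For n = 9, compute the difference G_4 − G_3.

2

9 —HB3→ 3^2 —bump→ 4^2 = 16 —(−1)→ 15
15 —HB4→ 3·4 + 3 —bump→ 3·5 + 3 = 18 —(−1)→ 17
17 —HB5→ 3·5 + 2 —bump→ 3·6 + 2 = 20 —(−1)→ 19
19 —HB6→ 3·6 + 1 —bump→ 3·7 + 1 = 22 —(−1)→ 21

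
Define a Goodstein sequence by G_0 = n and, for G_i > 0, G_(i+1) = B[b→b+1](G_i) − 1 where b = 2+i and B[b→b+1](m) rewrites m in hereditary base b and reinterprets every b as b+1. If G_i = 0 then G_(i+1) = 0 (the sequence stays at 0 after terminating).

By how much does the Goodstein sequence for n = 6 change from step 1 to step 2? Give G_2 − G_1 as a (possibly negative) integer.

228

(0) 6|_2 = 2^2 + 2 ↦ 3^3 + 3|_3 = 30 ⇒ 29
(1) 29|_3 = 3^3 + 2 ↦ 4^4 + 2|_4 = 258 ⇒ 257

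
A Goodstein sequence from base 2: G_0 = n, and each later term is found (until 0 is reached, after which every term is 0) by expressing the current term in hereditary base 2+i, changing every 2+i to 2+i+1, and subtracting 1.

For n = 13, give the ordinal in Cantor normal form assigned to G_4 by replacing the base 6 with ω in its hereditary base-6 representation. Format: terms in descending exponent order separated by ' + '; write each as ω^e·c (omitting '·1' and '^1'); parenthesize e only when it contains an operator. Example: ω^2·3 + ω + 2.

ω^(ω + 1) + ω^3·3 + ω^2·3 + ω·3 + 1

G_0=13  [base 2] 2^(2 + 1) + 2^2 + 1  →[2↦3]→  3^(3 + 1) + 3^3 + 1 = 109  −1 ⇒ G_1=108
G_1=108  [base 3] 3^(3 + 1) + 3^3  →[3↦4]→  4^(4 + 1) + 4^4 = 1280  −1 ⇒ G_2=1279
G_2=1279  [base 4] 4^(4 + 1) + 3·4^3 + 3·4^2 + 3·4 + 3  →[4↦5]→  5^(5 + 1) + 3·5^3 + 3·5^2 + 3·5 + 3 = 16093  −1 ⇒ G_3=16092
G_3=16092  [base 5] 5^(5 + 1) + 3·5^3 + 3·5^2 + 3·5 + 2  →[5↦6]→  6^(6 + 1) + 3·6^3 + 3·6^2 + 3·6 + 2 = 280712  −1 ⇒ G_4=280711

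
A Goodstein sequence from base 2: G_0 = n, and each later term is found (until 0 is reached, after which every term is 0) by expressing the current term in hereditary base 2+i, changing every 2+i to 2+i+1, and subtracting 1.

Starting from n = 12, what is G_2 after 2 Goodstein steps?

base 2: 12 = 2^(2 + 1) + 2^2; at 3: 3^(3 + 1) + 3^3 = 108; next = 107
base 3: 107 = 3^(3 + 1) + 2·3^2 + 2·3 + 2; at 4: 4^(4 + 1) + 2·4^2 + 2·4 + 2 = 1066; next = 1065
base 4: 1065 = 4^(4 + 1) + 2·4^2 + 2·4 + 1; at 5: 5^(5 + 1) + 2·5^2 + 2·5 + 1 = 15686; next = 15685

1065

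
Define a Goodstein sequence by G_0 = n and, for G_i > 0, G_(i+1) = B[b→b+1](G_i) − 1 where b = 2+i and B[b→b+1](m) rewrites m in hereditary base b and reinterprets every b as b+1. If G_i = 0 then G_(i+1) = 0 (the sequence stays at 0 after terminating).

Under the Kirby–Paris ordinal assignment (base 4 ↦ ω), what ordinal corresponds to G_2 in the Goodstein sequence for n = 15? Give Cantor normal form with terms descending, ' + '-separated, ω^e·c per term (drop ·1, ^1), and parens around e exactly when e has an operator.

ω^(ω + 1) + ω^ω + 3

base 2: 15 = 2^(2 + 1) + 2^2 + 2 + 1; at 3: 3^(3 + 1) + 3^3 + 3 + 1 = 112; next = 111
base 3: 111 = 3^(3 + 1) + 3^3 + 3; at 4: 4^(4 + 1) + 4^4 + 4 = 1284; next = 1283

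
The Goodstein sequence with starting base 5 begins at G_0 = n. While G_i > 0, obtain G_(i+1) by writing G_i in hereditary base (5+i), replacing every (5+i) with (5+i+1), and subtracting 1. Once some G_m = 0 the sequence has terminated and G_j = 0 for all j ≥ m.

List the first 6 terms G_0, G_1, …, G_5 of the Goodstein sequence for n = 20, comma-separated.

base 5: 20 = 4·5; at 6: 4·6 = 24; next = 23
base 6: 23 = 3·6 + 5; at 7: 3·7 + 5 = 26; next = 25
base 7: 25 = 3·7 + 4; at 8: 3·8 + 4 = 28; next = 27
base 8: 27 = 3·8 + 3; at 9: 3·9 + 3 = 30; next = 29
base 9: 29 = 3·9 + 2; at 10: 3·10 + 2 = 32; next = 31

20, 23, 25, 27, 29, 31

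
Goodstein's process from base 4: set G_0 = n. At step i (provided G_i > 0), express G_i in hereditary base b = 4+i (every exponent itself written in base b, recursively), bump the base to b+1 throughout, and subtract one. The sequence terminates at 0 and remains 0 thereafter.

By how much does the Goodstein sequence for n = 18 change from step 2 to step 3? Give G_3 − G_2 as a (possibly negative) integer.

12

G_0=18  [base 4] 4^2 + 2  →[4↦5]→  5^2 + 2 = 27  −1 ⇒ G_1=26
G_1=26  [base 5] 5^2 + 1  →[5↦6]→  6^2 + 1 = 37  −1 ⇒ G_2=36
G_2=36  [base 6] 6^2  →[6↦7]→  7^2 = 49  −1 ⇒ G_3=48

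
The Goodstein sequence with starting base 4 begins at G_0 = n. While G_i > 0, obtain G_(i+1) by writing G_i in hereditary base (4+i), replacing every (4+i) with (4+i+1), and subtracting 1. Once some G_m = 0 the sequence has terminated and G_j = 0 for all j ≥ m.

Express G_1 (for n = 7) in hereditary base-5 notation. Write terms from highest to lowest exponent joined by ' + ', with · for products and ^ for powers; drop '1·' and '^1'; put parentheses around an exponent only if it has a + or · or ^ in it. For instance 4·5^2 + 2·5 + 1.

5 + 2

G_0=7  [base 4] 4 + 3  →[4↦5]→  5 + 3 = 8  −1 ⇒ G_1=7
G_1=7  [base 5] 5 + 2  →[5↦6]→  6 + 2 = 8  −1 ⇒ G_2=7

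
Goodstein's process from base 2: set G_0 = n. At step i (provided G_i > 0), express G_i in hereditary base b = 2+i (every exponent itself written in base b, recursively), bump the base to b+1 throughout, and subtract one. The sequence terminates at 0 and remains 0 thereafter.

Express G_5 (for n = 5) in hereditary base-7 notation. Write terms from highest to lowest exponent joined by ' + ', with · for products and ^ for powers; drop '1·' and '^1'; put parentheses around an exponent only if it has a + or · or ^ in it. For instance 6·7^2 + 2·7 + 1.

G_0=5  [base 2] 2^2 + 1  →[2↦3]→  3^3 + 1 = 28  −1 ⇒ G_1=27
G_1=27  [base 3] 3^3  →[3↦4]→  4^4 = 256  −1 ⇒ G_2=255
G_2=255  [base 4] 3·4^3 + 3·4^2 + 3·4 + 3  →[4↦5]→  3·5^3 + 3·5^2 + 3·5 + 3 = 468  −1 ⇒ G_3=467
G_3=467  [base 5] 3·5^3 + 3·5^2 + 3·5 + 2  →[5↦6]→  3·6^3 + 3·6^2 + 3·6 + 2 = 776  −1 ⇒ G_4=775
G_4=775  [base 6] 3·6^3 + 3·6^2 + 3·6 + 1  →[6↦7]→  3·7^3 + 3·7^2 + 3·7 + 1 = 1198  −1 ⇒ G_5=1197

3·7^3 + 3·7^2 + 3·7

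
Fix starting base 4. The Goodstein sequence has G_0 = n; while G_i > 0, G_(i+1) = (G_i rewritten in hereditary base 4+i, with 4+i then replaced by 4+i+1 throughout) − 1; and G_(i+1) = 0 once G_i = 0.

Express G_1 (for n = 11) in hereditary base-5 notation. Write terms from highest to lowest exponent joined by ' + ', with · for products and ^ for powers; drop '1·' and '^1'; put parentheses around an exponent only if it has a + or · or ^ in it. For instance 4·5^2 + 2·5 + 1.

2·5 + 2

G_0=11  [base 4] 2·4 + 3  →[4↦5]→  2·5 + 3 = 13  −1 ⇒ G_1=12
G_1=12  [base 5] 2·5 + 2  →[5↦6]→  2·6 + 2 = 14  −1 ⇒ G_2=13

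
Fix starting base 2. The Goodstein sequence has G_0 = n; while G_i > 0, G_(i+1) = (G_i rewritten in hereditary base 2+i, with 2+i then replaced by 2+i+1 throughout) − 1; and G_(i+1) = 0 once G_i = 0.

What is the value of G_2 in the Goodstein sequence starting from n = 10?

base 2: 10 = 2^(2 + 1) + 2; at 3: 3^(3 + 1) + 3 = 84; next = 83
base 3: 83 = 3^(3 + 1) + 2; at 4: 4^(4 + 1) + 2 = 1026; next = 1025
base 4: 1025 = 4^(4 + 1) + 1; at 5: 5^(5 + 1) + 1 = 15626; next = 15625

1025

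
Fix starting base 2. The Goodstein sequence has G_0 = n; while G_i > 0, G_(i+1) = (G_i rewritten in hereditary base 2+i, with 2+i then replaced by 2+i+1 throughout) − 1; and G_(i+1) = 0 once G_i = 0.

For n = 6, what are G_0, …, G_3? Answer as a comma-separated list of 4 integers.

step 0: 6 = 2^2 + 2; sub 3 for 2: 3^3 + 3; = 30; G_1 = 30−1 = 29
step 1: 29 = 3^3 + 2; sub 4 for 3: 4^4 + 2; = 258; G_2 = 258−1 = 257
step 2: 257 = 4^4 + 1; sub 5 for 4: 5^5 + 1; = 3126; G_3 = 3126−1 = 3125

6, 29, 257, 3125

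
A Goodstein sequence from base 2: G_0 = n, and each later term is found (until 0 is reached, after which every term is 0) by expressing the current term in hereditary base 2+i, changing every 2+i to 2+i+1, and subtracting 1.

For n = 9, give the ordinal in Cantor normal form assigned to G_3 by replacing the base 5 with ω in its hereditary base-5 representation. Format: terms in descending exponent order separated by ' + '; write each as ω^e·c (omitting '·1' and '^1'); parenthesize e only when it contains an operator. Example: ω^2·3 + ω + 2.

ω^ω·3 + ω^3·3 + ω^2·3 + ω·3 + 2

step 0: 9 = 2^(2 + 1) + 1; sub 3 for 2: 3^(3 + 1) + 1; = 82; G_1 = 82−1 = 81
step 1: 81 = 3^(3 + 1); sub 4 for 3: 4^(4 + 1); = 1024; G_2 = 1024−1 = 1023
step 2: 1023 = 3·4^4 + 3·4^3 + 3·4^2 + 3·4 + 3; sub 5 for 4: 3·5^5 + 3·5^3 + 3·5^2 + 3·5 + 3; = 9843; G_3 = 9843−1 = 9842
step 3: 9842 = 3·5^5 + 3·5^3 + 3·5^2 + 3·5 + 2; sub 6 for 5: 3·6^6 + 3·6^3 + 3·6^2 + 3·6 + 2; = 140744; G_4 = 140744−1 = 140743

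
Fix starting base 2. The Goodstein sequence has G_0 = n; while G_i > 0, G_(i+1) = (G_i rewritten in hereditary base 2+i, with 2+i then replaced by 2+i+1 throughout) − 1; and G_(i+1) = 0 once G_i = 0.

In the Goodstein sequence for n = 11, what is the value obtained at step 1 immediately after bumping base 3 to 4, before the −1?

1028

step 0: 11 = 2^(2 + 1) + 2 + 1; sub 3 for 2: 3^(3 + 1) + 3 + 1; = 85; G_1 = 85−1 = 84
step 1: 84 = 3^(3 + 1) + 3; sub 4 for 3: 4^(4 + 1) + 4; = 1028; G_2 = 1028−1 = 1027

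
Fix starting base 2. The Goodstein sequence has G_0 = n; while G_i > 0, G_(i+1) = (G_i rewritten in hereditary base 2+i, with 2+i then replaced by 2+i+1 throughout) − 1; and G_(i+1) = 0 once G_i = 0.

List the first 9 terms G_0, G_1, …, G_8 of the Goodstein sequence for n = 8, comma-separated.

8, 80, 553, 6310, 93395, 1647195, 33554571, 774841151, 20000000211

(0) 8|_2 = 2^(2 + 1) ↦ 3^(3 + 1)|_3 = 81 ⇒ 80
(1) 80|_3 = 2·3^3 + 2·3^2 + 2·3 + 2 ↦ 2·4^4 + 2·4^2 + 2·4 + 2|_4 = 554 ⇒ 553
(2) 553|_4 = 2·4^4 + 2·4^2 + 2·4 + 1 ↦ 2·5^5 + 2·5^2 + 2·5 + 1|_5 = 6311 ⇒ 6310
(3) 6310|_5 = 2·5^5 + 2·5^2 + 2·5 ↦ 2·6^6 + 2·6^2 + 2·6|_6 = 93396 ⇒ 93395
(4) 93395|_6 = 2·6^6 + 2·6^2 + 6 + 5 ↦ 2·7^7 + 2·7^2 + 7 + 5|_7 = 1647196 ⇒ 1647195
(5) 1647195|_7 = 2·7^7 + 2·7^2 + 7 + 4 ↦ 2·8^8 + 2·8^2 + 8 + 4|_8 = 33554572 ⇒ 33554571
(6) 33554571|_8 = 2·8^8 + 2·8^2 + 8 + 3 ↦ 2·9^9 + 2·9^2 + 9 + 3|_9 = 774841152 ⇒ 774841151
(7) 774841151|_9 = 2·9^9 + 2·9^2 + 9 + 2 ↦ 2·10^10 + 2·10^2 + 10 + 2|_10 = 20000000212 ⇒ 20000000211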